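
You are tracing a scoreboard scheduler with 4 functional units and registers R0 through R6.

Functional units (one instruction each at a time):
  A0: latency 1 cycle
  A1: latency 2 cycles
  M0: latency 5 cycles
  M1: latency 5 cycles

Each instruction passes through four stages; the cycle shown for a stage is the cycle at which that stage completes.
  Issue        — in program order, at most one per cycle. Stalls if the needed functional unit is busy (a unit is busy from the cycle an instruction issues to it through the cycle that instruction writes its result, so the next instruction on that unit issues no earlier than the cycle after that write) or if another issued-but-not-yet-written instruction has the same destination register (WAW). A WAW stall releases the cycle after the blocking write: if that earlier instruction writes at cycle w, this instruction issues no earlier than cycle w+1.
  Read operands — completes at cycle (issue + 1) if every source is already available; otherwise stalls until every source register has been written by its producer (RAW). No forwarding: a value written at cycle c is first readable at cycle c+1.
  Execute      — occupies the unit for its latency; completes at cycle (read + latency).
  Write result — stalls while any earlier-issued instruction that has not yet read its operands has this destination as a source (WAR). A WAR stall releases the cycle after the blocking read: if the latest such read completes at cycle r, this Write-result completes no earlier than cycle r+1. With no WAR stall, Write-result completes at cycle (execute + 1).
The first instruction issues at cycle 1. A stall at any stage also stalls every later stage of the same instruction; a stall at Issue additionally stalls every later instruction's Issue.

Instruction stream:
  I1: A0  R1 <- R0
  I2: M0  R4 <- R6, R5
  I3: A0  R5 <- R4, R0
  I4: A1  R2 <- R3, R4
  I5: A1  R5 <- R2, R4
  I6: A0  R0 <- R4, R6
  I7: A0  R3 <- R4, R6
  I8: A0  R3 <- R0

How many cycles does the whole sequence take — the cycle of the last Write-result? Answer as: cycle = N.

cycle = 26

[1] issue I1 (A0)
[2] I1 read-ops, issue I2 (M0)
[3] I1 finished on A0, I2 read-ops
[4] I1→R1
[5] issue I3 (A0)
[6] issue I4 (A1)
[8] I2 finished on M0
[9] I2→R4
[10] I3 read-ops, I4 read-ops
[11] I3 finished on A0
[12] I3→R5, I4 finished on A1
[13] I4→R2
[14] issue I5 (A1)
[15] I5 read-ops, issue I6 (A0)
[16] I6 read-ops
[17] I5 finished on A1, I6 finished on A0
[18] I5→R5, I6→R0
[19] issue I7 (A0)
[20] I7 read-ops
[21] I7 finished on A0
[22] I7→R3
[23] issue I8 (A0)
[24] I8 read-ops
[25] I8 finished on A0
[26] I8→R3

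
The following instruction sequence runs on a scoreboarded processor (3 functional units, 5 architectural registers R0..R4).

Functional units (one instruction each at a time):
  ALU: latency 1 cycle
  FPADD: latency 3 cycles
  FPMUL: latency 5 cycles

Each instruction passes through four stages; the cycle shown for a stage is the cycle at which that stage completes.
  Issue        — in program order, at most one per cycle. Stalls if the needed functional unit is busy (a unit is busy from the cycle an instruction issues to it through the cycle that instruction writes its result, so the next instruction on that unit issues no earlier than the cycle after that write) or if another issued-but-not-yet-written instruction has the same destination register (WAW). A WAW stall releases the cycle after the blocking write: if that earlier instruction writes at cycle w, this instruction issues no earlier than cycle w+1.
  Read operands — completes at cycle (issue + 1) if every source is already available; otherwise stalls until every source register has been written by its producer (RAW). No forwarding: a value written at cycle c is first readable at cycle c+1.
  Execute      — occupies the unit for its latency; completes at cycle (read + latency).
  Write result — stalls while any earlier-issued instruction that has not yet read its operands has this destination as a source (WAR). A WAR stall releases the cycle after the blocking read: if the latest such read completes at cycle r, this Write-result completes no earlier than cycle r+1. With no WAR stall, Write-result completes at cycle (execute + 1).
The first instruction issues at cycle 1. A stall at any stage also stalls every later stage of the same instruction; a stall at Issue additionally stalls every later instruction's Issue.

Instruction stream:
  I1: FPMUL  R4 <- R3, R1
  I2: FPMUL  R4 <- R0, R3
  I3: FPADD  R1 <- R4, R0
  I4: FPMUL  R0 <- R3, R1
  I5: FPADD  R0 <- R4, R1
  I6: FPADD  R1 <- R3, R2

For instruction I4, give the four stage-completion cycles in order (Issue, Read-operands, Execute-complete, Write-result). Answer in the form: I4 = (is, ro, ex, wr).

I1 -> (1, 2, 7, 8)
I2 -> (9, 10, 15, 16)  // struct: FPMUL busy until I1 writes@8
I3 -> (10, 17, 20, 21)  // RAW R4: wait I2 write@16
I4 -> (17, 22, 27, 28)  // struct: FPMUL busy until I2 writes@16, RAW R1: wait I3 write@21
I5 -> (29, 30, 33, 34)  // WAW R0: wait I4 write@28
I6 -> (35, 36, 39, 40)  // struct: FPADD busy until I5 writes@34

I4 = (17, 22, 27, 28)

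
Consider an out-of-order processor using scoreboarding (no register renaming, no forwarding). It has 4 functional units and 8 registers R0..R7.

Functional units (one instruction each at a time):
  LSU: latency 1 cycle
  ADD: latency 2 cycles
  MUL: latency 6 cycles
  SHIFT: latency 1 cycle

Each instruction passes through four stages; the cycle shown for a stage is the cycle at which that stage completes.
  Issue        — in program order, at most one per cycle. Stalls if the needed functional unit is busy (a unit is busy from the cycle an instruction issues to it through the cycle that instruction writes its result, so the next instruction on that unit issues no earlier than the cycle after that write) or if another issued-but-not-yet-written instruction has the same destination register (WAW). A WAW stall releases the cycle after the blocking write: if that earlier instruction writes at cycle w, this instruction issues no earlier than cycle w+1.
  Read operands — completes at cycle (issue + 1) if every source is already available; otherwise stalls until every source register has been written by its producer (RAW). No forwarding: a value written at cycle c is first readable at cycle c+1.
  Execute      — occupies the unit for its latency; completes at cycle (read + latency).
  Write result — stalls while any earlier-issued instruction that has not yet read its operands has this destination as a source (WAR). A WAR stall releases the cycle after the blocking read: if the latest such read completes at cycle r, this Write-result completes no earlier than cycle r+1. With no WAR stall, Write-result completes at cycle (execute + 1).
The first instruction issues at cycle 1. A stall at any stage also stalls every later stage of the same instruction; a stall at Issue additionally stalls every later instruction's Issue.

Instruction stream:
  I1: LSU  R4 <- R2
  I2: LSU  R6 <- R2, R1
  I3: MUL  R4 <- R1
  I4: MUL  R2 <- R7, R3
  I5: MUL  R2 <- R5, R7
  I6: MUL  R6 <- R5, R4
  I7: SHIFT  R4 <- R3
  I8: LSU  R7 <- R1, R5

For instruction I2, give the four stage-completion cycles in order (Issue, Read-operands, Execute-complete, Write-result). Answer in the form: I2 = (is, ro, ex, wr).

I2 = (5, 6, 7, 8)

I1  is:1  ro:2  ex:3  wr:4
I2  is:5  ro:6  ex:7  wr:8  — struct: LSU busy until I1 writes@4
I3  is:6  ro:7  ex:13  wr:14
I4  is:15  ro:16  ex:22  wr:23  — struct: MUL busy until I3 writes@14
I5  is:24  ro:25  ex:31  wr:32  — struct: MUL busy until I4 writes@23
I6  is:33  ro:34  ex:40  wr:41  — struct: MUL busy until I5 writes@32
I7  is:34  ro:35  ex:36  wr:37
I8  is:35  ro:36  ex:37  wr:38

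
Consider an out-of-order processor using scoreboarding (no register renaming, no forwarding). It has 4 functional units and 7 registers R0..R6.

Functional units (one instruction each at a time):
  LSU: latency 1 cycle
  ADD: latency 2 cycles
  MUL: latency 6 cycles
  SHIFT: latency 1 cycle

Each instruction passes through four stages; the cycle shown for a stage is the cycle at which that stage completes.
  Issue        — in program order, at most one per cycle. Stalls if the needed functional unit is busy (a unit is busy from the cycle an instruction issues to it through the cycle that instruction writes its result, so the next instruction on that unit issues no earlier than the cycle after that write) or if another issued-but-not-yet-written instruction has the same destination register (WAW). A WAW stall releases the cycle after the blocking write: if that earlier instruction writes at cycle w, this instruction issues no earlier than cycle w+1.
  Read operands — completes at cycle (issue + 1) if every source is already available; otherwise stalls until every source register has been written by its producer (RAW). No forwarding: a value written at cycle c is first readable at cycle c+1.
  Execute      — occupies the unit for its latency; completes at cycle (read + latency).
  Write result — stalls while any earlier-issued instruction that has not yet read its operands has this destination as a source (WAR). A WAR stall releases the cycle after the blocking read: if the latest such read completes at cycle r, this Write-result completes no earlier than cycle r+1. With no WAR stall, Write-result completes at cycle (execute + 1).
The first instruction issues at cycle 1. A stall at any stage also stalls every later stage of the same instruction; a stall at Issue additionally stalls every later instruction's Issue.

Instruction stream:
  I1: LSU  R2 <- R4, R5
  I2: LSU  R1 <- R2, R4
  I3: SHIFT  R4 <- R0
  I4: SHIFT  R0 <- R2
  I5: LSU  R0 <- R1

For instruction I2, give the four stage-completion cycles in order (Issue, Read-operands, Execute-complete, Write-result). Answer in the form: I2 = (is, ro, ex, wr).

I2 = (5, 6, 7, 8)

I1  is:1  ro:2  ex:3  wr:4
I2  is:5  ro:6  ex:7  wr:8  — struct: LSU busy until I1 writes@4
I3  is:6  ro:7  ex:8  wr:9
I4  is:10  ro:11  ex:12  wr:13  — struct: SHIFT busy until I3 writes@9
I5  is:14  ro:15  ex:16  wr:17  — WAW R0: wait I4 write@13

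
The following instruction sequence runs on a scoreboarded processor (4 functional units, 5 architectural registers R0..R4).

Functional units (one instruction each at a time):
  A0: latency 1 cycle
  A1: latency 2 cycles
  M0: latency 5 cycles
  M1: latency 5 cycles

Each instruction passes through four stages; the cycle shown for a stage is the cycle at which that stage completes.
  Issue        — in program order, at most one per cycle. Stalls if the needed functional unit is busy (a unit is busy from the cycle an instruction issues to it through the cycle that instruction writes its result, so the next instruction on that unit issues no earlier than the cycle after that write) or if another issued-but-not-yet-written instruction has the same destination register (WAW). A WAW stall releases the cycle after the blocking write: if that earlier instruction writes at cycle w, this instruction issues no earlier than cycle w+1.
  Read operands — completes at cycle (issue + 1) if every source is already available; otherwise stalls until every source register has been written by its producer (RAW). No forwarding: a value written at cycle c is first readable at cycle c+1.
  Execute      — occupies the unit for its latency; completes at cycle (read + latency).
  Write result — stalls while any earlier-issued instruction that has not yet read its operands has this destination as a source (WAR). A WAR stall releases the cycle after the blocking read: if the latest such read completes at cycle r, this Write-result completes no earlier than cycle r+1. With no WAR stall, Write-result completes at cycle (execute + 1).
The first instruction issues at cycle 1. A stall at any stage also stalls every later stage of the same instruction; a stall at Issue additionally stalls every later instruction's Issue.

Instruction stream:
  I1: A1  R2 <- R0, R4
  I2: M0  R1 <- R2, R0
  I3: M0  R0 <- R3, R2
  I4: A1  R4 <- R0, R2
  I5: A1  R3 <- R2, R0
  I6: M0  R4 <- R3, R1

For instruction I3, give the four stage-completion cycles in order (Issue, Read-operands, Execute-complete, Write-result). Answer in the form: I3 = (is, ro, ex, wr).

c1: I1 dispatched to A1
c2: I1 operands ready, I2 dispatched to M0
c4: I1 complete
c5: R2←I1
c6: I2 operands ready
c11: I2 complete
c12: R1←I2
c13: I3 dispatched to M0
c14: I3 operands ready, I4 dispatched to A1
c19: I3 complete
c20: R0←I3
c21: I4 operands ready
c23: I4 complete
c24: R4←I4
c25: I5 dispatched to A1
c26: I5 operands ready, I6 dispatched to M0
c28: I5 complete
c29: R3←I5
c30: I6 operands ready
c35: I6 complete
c36: R4←I6

I3 = (13, 14, 19, 20)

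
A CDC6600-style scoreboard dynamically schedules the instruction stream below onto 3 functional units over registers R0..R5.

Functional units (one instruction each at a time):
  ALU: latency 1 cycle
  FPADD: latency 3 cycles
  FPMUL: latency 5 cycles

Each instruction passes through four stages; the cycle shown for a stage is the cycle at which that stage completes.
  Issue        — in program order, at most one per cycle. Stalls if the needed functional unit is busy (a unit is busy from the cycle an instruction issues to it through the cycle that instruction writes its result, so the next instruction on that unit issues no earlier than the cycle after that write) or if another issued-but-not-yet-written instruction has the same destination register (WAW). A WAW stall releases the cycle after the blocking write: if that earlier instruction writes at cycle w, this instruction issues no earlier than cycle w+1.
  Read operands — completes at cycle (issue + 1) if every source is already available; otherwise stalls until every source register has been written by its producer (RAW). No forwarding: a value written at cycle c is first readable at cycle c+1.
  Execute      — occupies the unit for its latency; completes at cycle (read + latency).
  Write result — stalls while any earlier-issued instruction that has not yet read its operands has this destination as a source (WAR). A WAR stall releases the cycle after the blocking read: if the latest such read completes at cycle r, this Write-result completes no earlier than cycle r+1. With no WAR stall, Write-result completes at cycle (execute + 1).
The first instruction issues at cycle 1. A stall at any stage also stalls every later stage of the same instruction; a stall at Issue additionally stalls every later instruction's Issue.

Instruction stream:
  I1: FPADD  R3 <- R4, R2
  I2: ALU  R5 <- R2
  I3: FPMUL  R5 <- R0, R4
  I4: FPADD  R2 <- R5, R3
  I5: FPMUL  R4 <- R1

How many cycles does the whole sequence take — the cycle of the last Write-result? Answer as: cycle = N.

cycle = 21

c1: I1→FPADD
c2: I1 RO | I2→ALU
c3: I2 RO
c4: I2 EX
c5: I1 EX | I2 WR R5
c6: I1 WR R3 | I3→FPMUL
c7: I3 RO | I4→FPADD
c12: I3 EX
c13: I3 WR R5
c14: I4 RO | I5→FPMUL
c15: I5 RO
c17: I4 EX
c18: I4 WR R2
c20: I5 EX
c21: I5 WR R4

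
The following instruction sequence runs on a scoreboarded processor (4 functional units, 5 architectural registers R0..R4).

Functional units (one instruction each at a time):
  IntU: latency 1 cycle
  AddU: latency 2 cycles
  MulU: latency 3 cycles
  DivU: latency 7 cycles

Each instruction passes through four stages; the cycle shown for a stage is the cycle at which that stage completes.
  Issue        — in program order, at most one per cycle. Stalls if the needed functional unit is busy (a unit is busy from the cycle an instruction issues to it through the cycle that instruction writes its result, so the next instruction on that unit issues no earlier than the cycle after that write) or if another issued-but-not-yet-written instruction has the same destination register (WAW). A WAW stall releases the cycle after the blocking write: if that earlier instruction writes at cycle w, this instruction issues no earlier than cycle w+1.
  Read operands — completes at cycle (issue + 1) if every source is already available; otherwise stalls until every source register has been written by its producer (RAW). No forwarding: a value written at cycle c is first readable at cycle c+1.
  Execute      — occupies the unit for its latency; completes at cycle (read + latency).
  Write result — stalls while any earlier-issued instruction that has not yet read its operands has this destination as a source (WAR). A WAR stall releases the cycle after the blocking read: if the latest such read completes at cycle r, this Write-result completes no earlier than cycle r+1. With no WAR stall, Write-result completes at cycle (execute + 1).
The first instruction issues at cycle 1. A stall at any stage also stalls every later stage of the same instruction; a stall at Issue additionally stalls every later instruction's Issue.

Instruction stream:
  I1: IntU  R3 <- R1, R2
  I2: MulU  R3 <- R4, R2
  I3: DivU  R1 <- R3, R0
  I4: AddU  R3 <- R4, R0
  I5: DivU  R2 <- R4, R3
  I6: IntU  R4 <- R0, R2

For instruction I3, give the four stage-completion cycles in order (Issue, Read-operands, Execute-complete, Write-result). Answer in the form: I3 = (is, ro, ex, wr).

c1: I1 issues→IntU
c2: I1 reads
c3: I1 exec-done
c4: I1 writes R3
c5: I2 issues→MulU
c6: I2 reads · I3 issues→DivU
c9: I2 exec-done
c10: I2 writes R3
c11: I3 reads · I4 issues→AddU
c12: I4 reads
c14: I4 exec-done
c15: I4 writes R3
c18: I3 exec-done
c19: I3 writes R1
c20: I5 issues→DivU
c21: I5 reads · I6 issues→IntU
c28: I5 exec-done
c29: I5 writes R2
c30: I6 reads
c31: I6 exec-done
c32: I6 writes R4

I3 = (6, 11, 18, 19)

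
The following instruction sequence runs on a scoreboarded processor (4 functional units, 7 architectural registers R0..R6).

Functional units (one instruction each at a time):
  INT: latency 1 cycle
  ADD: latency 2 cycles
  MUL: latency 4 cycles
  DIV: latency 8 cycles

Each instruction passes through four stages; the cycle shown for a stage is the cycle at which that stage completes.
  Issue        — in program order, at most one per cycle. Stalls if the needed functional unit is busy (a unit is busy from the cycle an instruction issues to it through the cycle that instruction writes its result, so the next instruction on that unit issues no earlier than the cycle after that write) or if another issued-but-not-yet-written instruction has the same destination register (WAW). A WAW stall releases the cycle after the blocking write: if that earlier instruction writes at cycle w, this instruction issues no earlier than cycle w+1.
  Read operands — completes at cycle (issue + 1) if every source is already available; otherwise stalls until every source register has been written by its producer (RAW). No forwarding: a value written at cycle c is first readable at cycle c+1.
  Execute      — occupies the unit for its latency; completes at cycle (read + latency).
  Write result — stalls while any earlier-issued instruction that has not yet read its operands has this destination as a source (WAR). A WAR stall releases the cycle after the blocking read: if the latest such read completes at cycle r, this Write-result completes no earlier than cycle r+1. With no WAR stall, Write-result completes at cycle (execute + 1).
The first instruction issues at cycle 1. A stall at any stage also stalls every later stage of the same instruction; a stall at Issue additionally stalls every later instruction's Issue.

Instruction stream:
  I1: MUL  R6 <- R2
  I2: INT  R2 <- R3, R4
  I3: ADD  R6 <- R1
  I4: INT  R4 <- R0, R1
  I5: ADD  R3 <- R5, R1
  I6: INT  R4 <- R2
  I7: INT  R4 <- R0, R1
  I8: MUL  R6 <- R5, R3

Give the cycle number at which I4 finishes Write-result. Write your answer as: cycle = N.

  I1 | 1 | 2 | 6 | 7
  I2 | 2 | 3 | 4 | 5
  I3 | 8 | 9 | 11 | 12   WAW R6: wait I1 write@7
  I4 | 9 | 10 | 11 | 12
  I5 | 13 | 14 | 16 | 17   struct: ADD busy until I3 writes@12
  I6 | 14 | 15 | 16 | 17
  I7 | 18 | 19 | 20 | 21   struct: INT busy until I6 writes@17
  I8 | 19 | 20 | 24 | 25

cycle = 12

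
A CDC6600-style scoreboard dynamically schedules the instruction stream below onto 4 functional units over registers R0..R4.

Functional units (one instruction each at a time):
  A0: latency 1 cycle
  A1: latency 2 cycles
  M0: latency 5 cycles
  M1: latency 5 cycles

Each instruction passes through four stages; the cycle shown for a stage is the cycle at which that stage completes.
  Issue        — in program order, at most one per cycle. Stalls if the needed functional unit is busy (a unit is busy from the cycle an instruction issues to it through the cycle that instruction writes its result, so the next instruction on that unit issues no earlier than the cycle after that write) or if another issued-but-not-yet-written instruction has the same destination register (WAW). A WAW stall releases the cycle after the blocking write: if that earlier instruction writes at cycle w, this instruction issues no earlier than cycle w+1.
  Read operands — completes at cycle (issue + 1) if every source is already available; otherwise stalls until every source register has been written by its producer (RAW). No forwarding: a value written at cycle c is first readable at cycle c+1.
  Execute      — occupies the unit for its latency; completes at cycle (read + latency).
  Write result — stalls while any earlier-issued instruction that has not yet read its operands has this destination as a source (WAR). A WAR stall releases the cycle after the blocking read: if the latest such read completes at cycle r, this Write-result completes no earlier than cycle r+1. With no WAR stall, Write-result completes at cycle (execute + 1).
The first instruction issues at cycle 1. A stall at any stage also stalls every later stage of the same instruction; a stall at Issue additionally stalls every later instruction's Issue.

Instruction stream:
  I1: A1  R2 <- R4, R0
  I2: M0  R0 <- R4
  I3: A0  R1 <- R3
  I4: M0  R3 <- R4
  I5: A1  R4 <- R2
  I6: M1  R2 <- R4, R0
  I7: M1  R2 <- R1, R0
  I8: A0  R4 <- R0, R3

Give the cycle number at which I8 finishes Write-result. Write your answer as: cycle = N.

[I1] 1/2/4/5
[I2] 2/3/8/9
[I3] 3/4/5/6
[I4] 10/11/16/17  (struct: M0 busy until I2 writes@9)
[I5] 11/12/14/15
[I6] 12/16/21/22  (RAW R4: wait I5 write@15)
[I7] 23/24/29/30  (struct: M1 busy until I6 writes@22)
[I8] 24/25/26/27

cycle = 27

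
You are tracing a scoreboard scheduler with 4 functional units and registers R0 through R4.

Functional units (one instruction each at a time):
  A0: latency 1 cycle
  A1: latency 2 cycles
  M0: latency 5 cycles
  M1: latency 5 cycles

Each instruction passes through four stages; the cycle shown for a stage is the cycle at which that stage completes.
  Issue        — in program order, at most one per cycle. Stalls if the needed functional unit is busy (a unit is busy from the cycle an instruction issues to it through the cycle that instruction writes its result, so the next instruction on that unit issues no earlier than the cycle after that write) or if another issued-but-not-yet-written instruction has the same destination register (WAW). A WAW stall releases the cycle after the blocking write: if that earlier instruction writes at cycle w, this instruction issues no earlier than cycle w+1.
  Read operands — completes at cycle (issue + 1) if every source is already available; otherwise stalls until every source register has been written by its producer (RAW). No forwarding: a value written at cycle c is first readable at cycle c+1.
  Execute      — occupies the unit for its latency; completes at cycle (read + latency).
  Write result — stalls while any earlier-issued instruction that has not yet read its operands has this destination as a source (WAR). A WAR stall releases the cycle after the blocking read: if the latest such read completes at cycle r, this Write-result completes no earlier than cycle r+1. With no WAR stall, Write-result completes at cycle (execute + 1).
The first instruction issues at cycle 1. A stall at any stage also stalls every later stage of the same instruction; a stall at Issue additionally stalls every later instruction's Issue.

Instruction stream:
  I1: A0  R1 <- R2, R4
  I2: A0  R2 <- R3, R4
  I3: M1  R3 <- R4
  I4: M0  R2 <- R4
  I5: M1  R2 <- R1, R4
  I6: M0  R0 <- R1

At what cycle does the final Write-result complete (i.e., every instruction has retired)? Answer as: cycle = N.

cycle = 25

[1] I1 dispatched to A0
[2] I1 operands ready
[3] I1 complete
[4] R1←I1
[5] I2 dispatched to A0
[6] I2 operands ready | I3 dispatched to M1
[7] I2 complete | I3 operands ready
[8] R2←I2
[9] I4 dispatched to M0
[10] I4 operands ready
[12] I3 complete
[13] R3←I3
[15] I4 complete
[16] R2←I4
[17] I5 dispatched to M1
[18] I5 operands ready | I6 dispatched to M0
[19] I6 operands ready
[23] I5 complete
[24] R2←I5 | I6 complete
[25] R0←I6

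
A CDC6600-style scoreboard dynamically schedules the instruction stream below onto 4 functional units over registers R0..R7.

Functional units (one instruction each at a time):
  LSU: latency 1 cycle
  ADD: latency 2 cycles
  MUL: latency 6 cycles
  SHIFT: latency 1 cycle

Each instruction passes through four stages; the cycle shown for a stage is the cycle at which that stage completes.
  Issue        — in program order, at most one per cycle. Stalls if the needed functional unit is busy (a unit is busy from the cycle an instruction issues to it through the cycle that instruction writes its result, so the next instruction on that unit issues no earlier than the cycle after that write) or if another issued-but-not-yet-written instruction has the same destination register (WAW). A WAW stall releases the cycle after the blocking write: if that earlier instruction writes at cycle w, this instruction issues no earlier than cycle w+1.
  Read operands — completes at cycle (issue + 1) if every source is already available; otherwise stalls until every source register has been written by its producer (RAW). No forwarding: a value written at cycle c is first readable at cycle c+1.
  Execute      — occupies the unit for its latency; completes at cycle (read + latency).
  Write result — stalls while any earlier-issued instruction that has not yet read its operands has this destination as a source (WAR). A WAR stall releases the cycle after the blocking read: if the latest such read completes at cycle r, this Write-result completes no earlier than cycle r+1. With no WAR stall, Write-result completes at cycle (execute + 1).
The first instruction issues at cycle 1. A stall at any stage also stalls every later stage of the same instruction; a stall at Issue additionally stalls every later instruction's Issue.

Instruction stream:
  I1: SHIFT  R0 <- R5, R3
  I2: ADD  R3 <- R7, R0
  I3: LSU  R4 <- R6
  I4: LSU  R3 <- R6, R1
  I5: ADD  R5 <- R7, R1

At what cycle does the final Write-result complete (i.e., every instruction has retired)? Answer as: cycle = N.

cycle = 14

c1: I1 issues→SHIFT
c2: I1 reads; I2 issues→ADD
c3: I1 exec-done; I3 issues→LSU
c4: I1 writes R0; I3 reads
c5: I2 reads; I3 exec-done
c6: I3 writes R4
c7: I2 exec-done
c8: I2 writes R3
c9: I4 issues→LSU
c10: I4 reads; I5 issues→ADD
c11: I4 exec-done; I5 reads
c12: I4 writes R3
c13: I5 exec-done
c14: I5 writes R5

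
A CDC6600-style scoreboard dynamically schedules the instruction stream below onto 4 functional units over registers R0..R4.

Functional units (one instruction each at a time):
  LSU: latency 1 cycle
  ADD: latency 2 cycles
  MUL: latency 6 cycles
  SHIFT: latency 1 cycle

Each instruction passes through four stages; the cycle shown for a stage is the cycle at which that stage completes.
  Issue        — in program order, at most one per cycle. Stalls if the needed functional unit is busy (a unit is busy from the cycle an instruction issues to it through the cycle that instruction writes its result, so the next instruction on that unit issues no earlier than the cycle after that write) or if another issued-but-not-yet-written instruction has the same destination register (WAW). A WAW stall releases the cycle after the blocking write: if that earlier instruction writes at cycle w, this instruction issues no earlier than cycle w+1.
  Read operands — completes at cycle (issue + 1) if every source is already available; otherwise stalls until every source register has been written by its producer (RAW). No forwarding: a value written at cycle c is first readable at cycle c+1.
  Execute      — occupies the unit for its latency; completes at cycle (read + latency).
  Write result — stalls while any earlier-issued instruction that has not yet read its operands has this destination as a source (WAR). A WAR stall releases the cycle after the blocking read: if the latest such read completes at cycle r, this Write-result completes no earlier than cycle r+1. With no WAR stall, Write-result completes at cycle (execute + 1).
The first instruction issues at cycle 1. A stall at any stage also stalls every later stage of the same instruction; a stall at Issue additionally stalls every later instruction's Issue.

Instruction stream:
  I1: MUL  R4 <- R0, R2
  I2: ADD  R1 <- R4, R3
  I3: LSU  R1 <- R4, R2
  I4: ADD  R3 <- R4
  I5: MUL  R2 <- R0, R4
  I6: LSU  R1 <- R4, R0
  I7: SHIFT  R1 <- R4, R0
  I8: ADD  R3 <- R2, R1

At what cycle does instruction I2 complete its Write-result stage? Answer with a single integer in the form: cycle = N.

cycle = 13

cycle 1: I1→MUL
cycle 2: I1 RO | I2→ADD
cycle 8: I1 EX
cycle 9: I1 WR R4
cycle 10: I2 RO
cycle 12: I2 EX
cycle 13: I2 WR R1
cycle 14: I3→LSU
cycle 15: I3 RO | I4→ADD
cycle 16: I3 EX | I4 RO | I5→MUL
cycle 17: I3 WR R1 | I5 RO
cycle 18: I4 EX | I6→LSU
cycle 19: I4 WR R3 | I6 RO
cycle 20: I6 EX
cycle 21: I6 WR R1
cycle 22: I7→SHIFT
cycle 23: I5 EX | I7 RO | I8→ADD
cycle 24: I5 WR R2 | I7 EX
cycle 25: I7 WR R1
cycle 26: I8 RO
cycle 28: I8 EX
cycle 29: I8 WR R3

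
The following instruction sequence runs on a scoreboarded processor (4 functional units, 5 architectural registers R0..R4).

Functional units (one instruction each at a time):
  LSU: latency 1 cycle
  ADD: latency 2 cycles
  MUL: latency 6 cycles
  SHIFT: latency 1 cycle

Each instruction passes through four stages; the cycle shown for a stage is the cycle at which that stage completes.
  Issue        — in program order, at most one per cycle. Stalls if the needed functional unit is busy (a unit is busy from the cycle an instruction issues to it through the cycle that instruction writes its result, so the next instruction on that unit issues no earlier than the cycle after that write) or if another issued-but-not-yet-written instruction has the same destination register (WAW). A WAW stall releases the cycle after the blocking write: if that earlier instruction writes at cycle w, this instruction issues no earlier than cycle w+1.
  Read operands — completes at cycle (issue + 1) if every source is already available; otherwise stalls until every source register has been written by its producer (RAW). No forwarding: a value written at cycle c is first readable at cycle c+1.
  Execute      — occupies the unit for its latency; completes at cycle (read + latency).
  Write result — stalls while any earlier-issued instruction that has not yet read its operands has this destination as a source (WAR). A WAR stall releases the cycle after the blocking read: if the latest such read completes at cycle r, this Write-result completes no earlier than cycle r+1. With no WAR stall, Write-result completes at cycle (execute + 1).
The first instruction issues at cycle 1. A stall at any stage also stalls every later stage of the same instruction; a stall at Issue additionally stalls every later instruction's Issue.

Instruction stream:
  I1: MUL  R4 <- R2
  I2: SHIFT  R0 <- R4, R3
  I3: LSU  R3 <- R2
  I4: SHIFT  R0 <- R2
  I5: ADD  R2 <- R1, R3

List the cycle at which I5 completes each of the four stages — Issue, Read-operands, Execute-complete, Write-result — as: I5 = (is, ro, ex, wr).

I5 = (14, 15, 17, 18)

[I1] 1/2/8/9
[I2] 2/10/11/12  (RAW R4: wait I1 write@9)
[I3] 3/4/5/11  (WAR R3: wait I2 read@10)
[I4] 13/14/15/16  (struct: SHIFT busy until I2 writes@12)
[I5] 14/15/17/18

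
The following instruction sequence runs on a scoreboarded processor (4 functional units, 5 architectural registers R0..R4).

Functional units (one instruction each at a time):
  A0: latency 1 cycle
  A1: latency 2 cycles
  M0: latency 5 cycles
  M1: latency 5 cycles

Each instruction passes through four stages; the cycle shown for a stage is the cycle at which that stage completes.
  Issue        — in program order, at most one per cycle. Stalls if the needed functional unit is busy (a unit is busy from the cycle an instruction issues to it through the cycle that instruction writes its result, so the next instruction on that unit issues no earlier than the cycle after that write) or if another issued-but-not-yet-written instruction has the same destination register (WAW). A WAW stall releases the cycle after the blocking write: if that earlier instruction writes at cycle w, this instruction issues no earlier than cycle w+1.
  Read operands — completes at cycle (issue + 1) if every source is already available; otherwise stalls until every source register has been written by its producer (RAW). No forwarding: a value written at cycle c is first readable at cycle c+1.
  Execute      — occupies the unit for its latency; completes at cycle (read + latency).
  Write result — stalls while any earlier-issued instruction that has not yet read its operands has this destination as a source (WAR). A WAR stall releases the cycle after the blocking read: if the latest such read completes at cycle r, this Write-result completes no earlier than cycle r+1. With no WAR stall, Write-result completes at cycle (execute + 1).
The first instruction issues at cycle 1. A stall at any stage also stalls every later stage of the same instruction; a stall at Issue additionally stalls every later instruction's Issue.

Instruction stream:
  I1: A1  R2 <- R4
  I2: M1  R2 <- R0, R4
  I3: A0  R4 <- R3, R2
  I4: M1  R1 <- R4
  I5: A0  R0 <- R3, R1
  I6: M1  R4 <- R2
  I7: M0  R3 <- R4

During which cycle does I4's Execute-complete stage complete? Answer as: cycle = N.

I1  is:1  ro:2  ex:4  wr:5
I2  is:6  ro:7  ex:12  wr:13  — WAW R2: wait I1 write@5
I3  is:7  ro:14  ex:15  wr:16  — RAW R2: wait I2 write@13
I4  is:14  ro:17  ex:22  wr:23  — struct: M1 busy until I2 writes@13, RAW R4: wait I3 write@16
I5  is:17  ro:24  ex:25  wr:26  — struct: A0 busy until I3 writes@16, RAW R1: wait I4 write@23
I6  is:24  ro:25  ex:30  wr:31  — struct: M1 busy until I4 writes@23
I7  is:25  ro:32  ex:37  wr:38  — RAW R4: wait I6 write@31

cycle = 22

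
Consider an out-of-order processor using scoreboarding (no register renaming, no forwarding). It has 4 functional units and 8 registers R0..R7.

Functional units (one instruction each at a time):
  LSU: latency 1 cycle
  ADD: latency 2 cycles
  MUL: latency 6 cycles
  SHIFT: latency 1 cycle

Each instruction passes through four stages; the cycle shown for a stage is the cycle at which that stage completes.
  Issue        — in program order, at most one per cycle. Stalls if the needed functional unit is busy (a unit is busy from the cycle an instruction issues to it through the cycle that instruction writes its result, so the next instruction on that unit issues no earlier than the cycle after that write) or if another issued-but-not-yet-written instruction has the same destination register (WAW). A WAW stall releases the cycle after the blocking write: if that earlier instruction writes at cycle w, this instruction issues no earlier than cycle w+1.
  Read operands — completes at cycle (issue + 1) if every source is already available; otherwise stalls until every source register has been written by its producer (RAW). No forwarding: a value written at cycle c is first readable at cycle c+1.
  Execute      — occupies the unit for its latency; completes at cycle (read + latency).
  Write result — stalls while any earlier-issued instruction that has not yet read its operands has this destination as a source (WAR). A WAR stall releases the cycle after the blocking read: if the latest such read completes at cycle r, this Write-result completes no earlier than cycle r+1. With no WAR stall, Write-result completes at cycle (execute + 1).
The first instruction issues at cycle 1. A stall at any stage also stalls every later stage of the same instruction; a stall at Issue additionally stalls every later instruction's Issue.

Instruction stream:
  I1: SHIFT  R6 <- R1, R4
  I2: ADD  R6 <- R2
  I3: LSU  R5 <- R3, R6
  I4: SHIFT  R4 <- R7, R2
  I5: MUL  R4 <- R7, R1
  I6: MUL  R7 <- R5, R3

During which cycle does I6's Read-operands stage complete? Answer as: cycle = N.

cycle = 21

I1 -> (1, 2, 3, 4)
I2 -> (5, 6, 8, 9)  // WAW R6: wait I1 write@4
I3 -> (6, 10, 11, 12)  // RAW R6: wait I2 write@9
I4 -> (7, 8, 9, 10)
I5 -> (11, 12, 18, 19)  // WAW R4: wait I4 write@10
I6 -> (20, 21, 27, 28)  // struct: MUL busy until I5 writes@19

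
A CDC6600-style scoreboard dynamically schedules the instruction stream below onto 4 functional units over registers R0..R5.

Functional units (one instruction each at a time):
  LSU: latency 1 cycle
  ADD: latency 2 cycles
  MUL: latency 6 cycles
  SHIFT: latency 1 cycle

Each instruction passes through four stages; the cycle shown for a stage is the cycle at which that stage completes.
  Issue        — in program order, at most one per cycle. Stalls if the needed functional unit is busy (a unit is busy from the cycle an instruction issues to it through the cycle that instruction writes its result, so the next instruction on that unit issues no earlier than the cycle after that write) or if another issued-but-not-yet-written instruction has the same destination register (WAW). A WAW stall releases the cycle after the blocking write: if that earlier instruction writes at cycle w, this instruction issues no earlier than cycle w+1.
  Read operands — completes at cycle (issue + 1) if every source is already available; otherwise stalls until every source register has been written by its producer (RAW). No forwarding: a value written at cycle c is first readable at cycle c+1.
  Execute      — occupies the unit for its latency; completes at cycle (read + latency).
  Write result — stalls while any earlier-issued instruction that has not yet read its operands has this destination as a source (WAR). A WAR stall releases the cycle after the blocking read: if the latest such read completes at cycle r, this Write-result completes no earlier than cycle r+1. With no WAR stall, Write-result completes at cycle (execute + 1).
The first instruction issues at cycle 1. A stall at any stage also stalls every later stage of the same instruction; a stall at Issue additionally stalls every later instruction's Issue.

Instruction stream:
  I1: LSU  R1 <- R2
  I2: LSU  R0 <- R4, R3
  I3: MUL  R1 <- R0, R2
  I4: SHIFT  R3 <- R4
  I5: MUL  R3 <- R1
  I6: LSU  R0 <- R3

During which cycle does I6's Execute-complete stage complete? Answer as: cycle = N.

cycle = 27

I1  is:1  ro:2  ex:3  wr:4
I2  is:5  ro:6  ex:7  wr:8  — struct: LSU busy until I1 writes@4
I3  is:6  ro:9  ex:15  wr:16  — RAW R0: wait I2 write@8
I4  is:7  ro:8  ex:9  wr:10
I5  is:17  ro:18  ex:24  wr:25  — struct: MUL busy until I3 writes@16
I6  is:18  ro:26  ex:27  wr:28  — RAW R3: wait I5 write@25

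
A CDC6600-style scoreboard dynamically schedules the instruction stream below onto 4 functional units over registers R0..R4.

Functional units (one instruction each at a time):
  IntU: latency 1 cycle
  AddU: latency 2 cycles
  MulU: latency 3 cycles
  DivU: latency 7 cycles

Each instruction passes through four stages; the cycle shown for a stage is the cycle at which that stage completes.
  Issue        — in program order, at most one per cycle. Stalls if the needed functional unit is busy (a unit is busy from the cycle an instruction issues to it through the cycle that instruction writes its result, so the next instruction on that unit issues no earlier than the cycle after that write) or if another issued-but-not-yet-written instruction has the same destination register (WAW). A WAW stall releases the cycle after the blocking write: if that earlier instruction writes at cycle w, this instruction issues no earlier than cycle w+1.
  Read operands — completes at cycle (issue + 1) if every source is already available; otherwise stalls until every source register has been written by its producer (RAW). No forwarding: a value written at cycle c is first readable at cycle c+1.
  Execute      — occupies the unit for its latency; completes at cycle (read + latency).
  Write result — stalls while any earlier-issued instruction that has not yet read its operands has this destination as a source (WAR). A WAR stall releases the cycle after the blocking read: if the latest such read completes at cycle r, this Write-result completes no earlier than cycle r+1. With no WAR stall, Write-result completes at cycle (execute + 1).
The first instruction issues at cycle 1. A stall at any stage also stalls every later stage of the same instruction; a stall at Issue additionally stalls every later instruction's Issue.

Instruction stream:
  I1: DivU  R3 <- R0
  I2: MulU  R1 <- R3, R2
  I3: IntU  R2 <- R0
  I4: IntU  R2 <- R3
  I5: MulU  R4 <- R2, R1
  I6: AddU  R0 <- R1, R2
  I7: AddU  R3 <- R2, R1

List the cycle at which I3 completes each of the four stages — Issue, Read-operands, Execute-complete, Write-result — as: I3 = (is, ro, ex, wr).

I3 = (3, 4, 5, 12)

[1] I1→DivU
[2] I1 RO · I2→MulU
[3] I3→IntU
[4] I3 RO
[5] I3 EX
[9] I1 EX
[10] I1 WR R3
[11] I2 RO
[12] I3 WR R2
[13] I4→IntU
[14] I2 EX · I4 RO
[15] I2 WR R1 · I4 EX
[16] I4 WR R2 · I5→MulU
[17] I5 RO · I6→AddU
[18] I6 RO
[20] I5 EX · I6 EX
[21] I5 WR R4 · I6 WR R0
[22] I7→AddU
[23] I7 RO
[25] I7 EX
[26] I7 WR R3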